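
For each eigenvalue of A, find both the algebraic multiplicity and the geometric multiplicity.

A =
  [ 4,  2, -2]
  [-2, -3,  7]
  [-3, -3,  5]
λ = 2: alg = 3, geom = 1

Step 1 — factor the characteristic polynomial to read off the algebraic multiplicities:
  χ_A(x) = (x - 2)^3

Step 2 — compute geometric multiplicities via the rank-nullity identity g(λ) = n − rank(A − λI):
  rank(A − (2)·I) = 2, so dim ker(A − (2)·I) = n − 2 = 1

Summary:
  λ = 2: algebraic multiplicity = 3, geometric multiplicity = 1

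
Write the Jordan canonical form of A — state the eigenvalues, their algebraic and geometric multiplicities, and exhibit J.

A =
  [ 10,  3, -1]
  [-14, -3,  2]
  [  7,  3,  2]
J_2(3) ⊕ J_1(3)

The characteristic polynomial is
  det(x·I − A) = x^3 - 9*x^2 + 27*x - 27 = (x - 3)^3

Eigenvalues and multiplicities (the geometric multiplicity of λ is n − rank(A − λI), which equals the number of Jordan blocks for λ):
  λ = 3: algebraic multiplicity = 3, geometric multiplicity = 2

Determining the block sizes for each eigenvalue:
  λ = 3: 2 blocks summing to 3 forces exactly one block of size 2 and the rest size 1 → block sizes [2, 1]

Assembling the blocks gives a Jordan form
J =
  [3, 1, 0]
  [0, 3, 0]
  [0, 0, 3]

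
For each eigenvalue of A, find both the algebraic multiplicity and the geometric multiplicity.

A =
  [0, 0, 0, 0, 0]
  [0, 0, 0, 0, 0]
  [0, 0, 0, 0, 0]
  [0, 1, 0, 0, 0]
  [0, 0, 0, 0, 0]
λ = 0: alg = 5, geom = 4

Step 1 — factor the characteristic polynomial to read off the algebraic multiplicities:
  χ_A(x) = x^5

Step 2 — compute geometric multiplicities via the rank-nullity identity g(λ) = n − rank(A − λI):
  rank(A − (0)·I) = 1, so dim ker(A − (0)·I) = n − 1 = 4

Summary:
  λ = 0: algebraic multiplicity = 5, geometric multiplicity = 4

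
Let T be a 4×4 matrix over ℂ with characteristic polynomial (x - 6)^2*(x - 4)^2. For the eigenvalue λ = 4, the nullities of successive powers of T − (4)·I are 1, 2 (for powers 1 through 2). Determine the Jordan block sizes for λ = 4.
Block sizes for λ = 4: [2]

From the dimensions of kernels of powers, the number of Jordan blocks of size at least j is d_j − d_{j−1} where d_j = dim ker(N^j) (with d_0 = 0). Computing the differences gives [1, 1].
The number of blocks of size exactly k is (#blocks of size ≥ k) − (#blocks of size ≥ k + 1), so the partition is: 1 block(s) of size 2.
In nonincreasing order the block sizes are [2].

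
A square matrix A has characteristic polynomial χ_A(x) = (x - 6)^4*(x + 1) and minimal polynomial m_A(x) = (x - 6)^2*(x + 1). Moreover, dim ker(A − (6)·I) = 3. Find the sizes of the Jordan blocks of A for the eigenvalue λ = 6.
Block sizes for λ = 6: [2, 1, 1]

Step 1 — from the characteristic polynomial, algebraic multiplicity of λ = 6 is 4. From dim ker(A − (6)·I) = 3, there are exactly 3 Jordan blocks for λ = 6.
Step 2 — from the minimal polynomial, the factor (x − 6)^2 tells us the largest block for λ = 6 has size 2.
Step 3 — with total size 4, 3 blocks, and largest block 2, the block sizes (in nonincreasing order) are [2, 1, 1].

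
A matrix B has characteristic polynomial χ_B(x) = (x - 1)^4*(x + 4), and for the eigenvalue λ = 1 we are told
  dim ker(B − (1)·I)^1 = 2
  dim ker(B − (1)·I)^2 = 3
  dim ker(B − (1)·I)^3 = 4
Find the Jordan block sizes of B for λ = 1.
Block sizes for λ = 1: [3, 1]

From the dimensions of kernels of powers, the number of Jordan blocks of size at least j is d_j − d_{j−1} where d_j = dim ker(N^j) (with d_0 = 0). Computing the differences gives [2, 1, 1].
The number of blocks of size exactly k is (#blocks of size ≥ k) − (#blocks of size ≥ k + 1), so the partition is: 1 block(s) of size 1, 1 block(s) of size 3.
In nonincreasing order the block sizes are [3, 1].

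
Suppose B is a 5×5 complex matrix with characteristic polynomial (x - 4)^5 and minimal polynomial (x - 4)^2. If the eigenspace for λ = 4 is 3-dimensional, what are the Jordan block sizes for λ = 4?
Block sizes for λ = 4: [2, 2, 1]

Step 1 — from the characteristic polynomial, algebraic multiplicity of λ = 4 is 5. From dim ker(B − (4)·I) = 3, there are exactly 3 Jordan blocks for λ = 4.
Step 2 — from the minimal polynomial, the factor (x − 4)^2 tells us the largest block for λ = 4 has size 2.
Step 3 — with total size 5, 3 blocks, and largest block 2, the block sizes (in nonincreasing order) are [2, 2, 1].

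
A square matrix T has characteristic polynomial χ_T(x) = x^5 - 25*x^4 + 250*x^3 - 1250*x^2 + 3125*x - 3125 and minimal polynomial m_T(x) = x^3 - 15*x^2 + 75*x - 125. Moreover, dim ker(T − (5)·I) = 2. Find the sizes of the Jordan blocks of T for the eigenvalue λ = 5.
Block sizes for λ = 5: [3, 2]

Step 1 — from the characteristic polynomial, algebraic multiplicity of λ = 5 is 5. From dim ker(T − (5)·I) = 2, there are exactly 2 Jordan blocks for λ = 5.
Step 2 — from the minimal polynomial, the factor (x − 5)^3 tells us the largest block for λ = 5 has size 3.
Step 3 — with total size 5, 2 blocks, and largest block 3, the block sizes (in nonincreasing order) are [3, 2].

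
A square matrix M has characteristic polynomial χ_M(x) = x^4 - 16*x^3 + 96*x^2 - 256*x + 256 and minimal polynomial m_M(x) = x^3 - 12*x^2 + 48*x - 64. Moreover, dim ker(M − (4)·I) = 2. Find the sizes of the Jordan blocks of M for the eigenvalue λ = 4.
Block sizes for λ = 4: [3, 1]

Step 1 — from the characteristic polynomial, algebraic multiplicity of λ = 4 is 4. From dim ker(M − (4)·I) = 2, there are exactly 2 Jordan blocks for λ = 4.
Step 2 — from the minimal polynomial, the factor (x − 4)^3 tells us the largest block for λ = 4 has size 3.
Step 3 — with total size 4, 2 blocks, and largest block 3, the block sizes (in nonincreasing order) are [3, 1].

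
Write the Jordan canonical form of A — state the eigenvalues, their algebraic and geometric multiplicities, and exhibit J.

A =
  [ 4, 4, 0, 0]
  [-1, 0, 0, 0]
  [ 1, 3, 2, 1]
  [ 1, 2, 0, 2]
J_2(2) ⊕ J_2(2)

The characteristic polynomial is
  det(x·I − A) = x^4 - 8*x^3 + 24*x^2 - 32*x + 16 = (x - 2)^4

Eigenvalues and multiplicities (the geometric multiplicity of λ is n − rank(A − λI), which equals the number of Jordan blocks for λ):
  λ = 2: algebraic multiplicity = 4, geometric multiplicity = 2

Determining the block sizes for each eigenvalue:
  λ = 2: with am = 4 and gm = 2, the partition is not yet determined (e.g. several partitions of 4 into 2 parts exist). Let N = A − (2)·I. Computing rank(N^1) = 2, rank(N^2) = 0; the number of blocks of size ≥ j is rank(N^{j−1}) − rank(N^j), giving [2, 2]. So we have 2 block(s) of size 2 → block sizes [2, 2]

Assembling the blocks gives a Jordan form
J =
  [2, 1, 0, 0]
  [0, 2, 0, 0]
  [0, 0, 2, 1]
  [0, 0, 0, 2]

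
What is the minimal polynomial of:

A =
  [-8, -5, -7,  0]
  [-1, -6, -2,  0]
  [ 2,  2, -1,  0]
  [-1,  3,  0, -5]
x^3 + 15*x^2 + 75*x + 125

The characteristic polynomial is χ_A(x) = (x + 5)^4, so the eigenvalues are known. The minimal polynomial is
  m_A(x) = Π_λ (x − λ)^{k_λ}
where k_λ is the size of the *largest* Jordan block for λ (equivalently, the smallest k with (A − λI)^k v = 0 for every generalised eigenvector v of λ).

  λ = -5: largest Jordan block has size 3, contributing (x + 5)^3

So m_A(x) = (x + 5)^3 = x^3 + 15*x^2 + 75*x + 125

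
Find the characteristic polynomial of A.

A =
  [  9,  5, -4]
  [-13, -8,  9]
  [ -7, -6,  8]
x^3 - 9*x^2 + 27*x - 27

Expanding det(x·I − A) (e.g. by cofactor expansion or by noting that A is similar to its Jordan form J, which has the same characteristic polynomial as A) gives
  χ_A(x) = x^3 - 9*x^2 + 27*x - 27
which factors as (x - 3)^3. The eigenvalues (with algebraic multiplicities) are λ = 3 with multiplicity 3.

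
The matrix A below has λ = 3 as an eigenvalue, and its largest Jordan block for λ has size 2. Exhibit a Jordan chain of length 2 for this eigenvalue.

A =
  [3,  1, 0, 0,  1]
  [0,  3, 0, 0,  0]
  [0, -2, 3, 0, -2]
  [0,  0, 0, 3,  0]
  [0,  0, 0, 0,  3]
A Jordan chain for λ = 3 of length 2:
v_1 = (1, 0, -2, 0, 0)ᵀ
v_2 = (0, 1, 0, 0, 0)ᵀ

Let N = A − (3)·I. We want v_2 with N^2 v_2 = 0 but N^1 v_2 ≠ 0; then v_{j-1} := N · v_j for j = 2, …, 2.

Pick v_2 = (0, 1, 0, 0, 0)ᵀ.
Then v_1 = N · v_2 = (1, 0, -2, 0, 0)ᵀ.

Sanity check: (A − (3)·I) v_1 = (0, 0, 0, 0, 0)ᵀ = 0. ✓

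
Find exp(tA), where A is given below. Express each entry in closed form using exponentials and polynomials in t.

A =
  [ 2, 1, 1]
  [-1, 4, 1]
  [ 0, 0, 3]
e^{tA} =
  [-t*exp(3*t) + exp(3*t), t*exp(3*t), t*exp(3*t)]
  [-t*exp(3*t), t*exp(3*t) + exp(3*t), t*exp(3*t)]
  [0, 0, exp(3*t)]

Strategy: write A = P · J · P⁻¹ where J is a Jordan canonical form, so e^{tA} = P · e^{tJ} · P⁻¹, and e^{tJ} can be computed block-by-block.

A has Jordan form
J =
  [3, 1, 0]
  [0, 3, 0]
  [0, 0, 3]
(up to reordering of blocks).

Per-block formulas:
  For a 1×1 block at λ = 3: exp(t · [3]) = [e^(3t)].
  For a 2×2 Jordan block J_2(3): exp(t · J_2(3)) = e^(3t)·(I + t·N), where N is the 2×2 nilpotent shift.

After assembling e^{tJ} and conjugating by P, we get:

e^{tA} =
  [-t*exp(3*t) + exp(3*t), t*exp(3*t), t*exp(3*t)]
  [-t*exp(3*t), t*exp(3*t) + exp(3*t), t*exp(3*t)]
  [0, 0, exp(3*t)]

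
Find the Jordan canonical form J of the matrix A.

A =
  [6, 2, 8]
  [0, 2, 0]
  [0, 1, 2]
J_2(2) ⊕ J_1(6)

The characteristic polynomial is
  det(x·I − A) = x^3 - 10*x^2 + 28*x - 24 = (x - 6)*(x - 2)^2

Eigenvalues and multiplicities (the geometric multiplicity of λ is n − rank(A − λI), which equals the number of Jordan blocks for λ):
  λ = 2: algebraic multiplicity = 2, geometric multiplicity = 1
  λ = 6: algebraic multiplicity = 1, geometric multiplicity = 1

Determining the block sizes for each eigenvalue:
  λ = 2: one block (gm = 1), so the single block has size am = 2 → block sizes [2]
  λ = 6: one block (gm = 1), so the single block has size am = 1 → block sizes [1]

Assembling the blocks gives a Jordan form
J =
  [2, 1, 0]
  [0, 2, 0]
  [0, 0, 6]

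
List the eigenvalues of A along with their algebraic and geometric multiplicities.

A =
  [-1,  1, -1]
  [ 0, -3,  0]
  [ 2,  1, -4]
λ = -3: alg = 2, geom = 2; λ = -2: alg = 1, geom = 1

Step 1 — factor the characteristic polynomial to read off the algebraic multiplicities:
  χ_A(x) = (x + 2)*(x + 3)^2

Step 2 — compute geometric multiplicities via the rank-nullity identity g(λ) = n − rank(A − λI):
  rank(A − (-3)·I) = 1, so dim ker(A − (-3)·I) = n − 1 = 2
  rank(A − (-2)·I) = 2, so dim ker(A − (-2)·I) = n − 2 = 1

Summary:
  λ = -3: algebraic multiplicity = 2, geometric multiplicity = 2
  λ = -2: algebraic multiplicity = 1, geometric multiplicity = 1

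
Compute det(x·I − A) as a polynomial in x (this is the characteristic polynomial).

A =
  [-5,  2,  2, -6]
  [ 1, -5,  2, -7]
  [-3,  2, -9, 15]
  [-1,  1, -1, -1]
x^4 + 20*x^3 + 150*x^2 + 500*x + 625

Expanding det(x·I − A) (e.g. by cofactor expansion or by noting that A is similar to its Jordan form J, which has the same characteristic polynomial as A) gives
  χ_A(x) = x^4 + 20*x^3 + 150*x^2 + 500*x + 625
which factors as (x + 5)^4. The eigenvalues (with algebraic multiplicities) are λ = -5 with multiplicity 4.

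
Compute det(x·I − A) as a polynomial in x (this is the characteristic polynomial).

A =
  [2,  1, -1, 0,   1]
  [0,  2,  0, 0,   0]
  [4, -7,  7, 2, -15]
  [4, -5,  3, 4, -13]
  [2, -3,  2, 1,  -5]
x^5 - 10*x^4 + 40*x^3 - 80*x^2 + 80*x - 32

Expanding det(x·I − A) (e.g. by cofactor expansion or by noting that A is similar to its Jordan form J, which has the same characteristic polynomial as A) gives
  χ_A(x) = x^5 - 10*x^4 + 40*x^3 - 80*x^2 + 80*x - 32
which factors as (x - 2)^5. The eigenvalues (with algebraic multiplicities) are λ = 2 with multiplicity 5.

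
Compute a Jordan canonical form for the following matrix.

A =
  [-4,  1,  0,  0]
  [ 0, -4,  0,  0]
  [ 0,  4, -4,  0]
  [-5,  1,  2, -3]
J_2(-4) ⊕ J_1(-4) ⊕ J_1(-3)

The characteristic polynomial is
  det(x·I − A) = x^4 + 15*x^3 + 84*x^2 + 208*x + 192 = (x + 3)*(x + 4)^3

Eigenvalues and multiplicities (the geometric multiplicity of λ is n − rank(A − λI), which equals the number of Jordan blocks for λ):
  λ = -4: algebraic multiplicity = 3, geometric multiplicity = 2
  λ = -3: algebraic multiplicity = 1, geometric multiplicity = 1

Determining the block sizes for each eigenvalue:
  λ = -4: 2 blocks summing to 3 forces exactly one block of size 2 and the rest size 1 → block sizes [2, 1]
  λ = -3: one block (gm = 1), so the single block has size am = 1 → block sizes [1]

Assembling the blocks gives a Jordan form
J =
  [-4,  1,  0,  0]
  [ 0, -4,  0,  0]
  [ 0,  0, -4,  0]
  [ 0,  0,  0, -3]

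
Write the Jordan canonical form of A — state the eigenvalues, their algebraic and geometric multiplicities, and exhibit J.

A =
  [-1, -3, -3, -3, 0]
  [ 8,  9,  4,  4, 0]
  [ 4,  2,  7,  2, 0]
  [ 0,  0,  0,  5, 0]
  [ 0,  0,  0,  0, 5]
J_2(5) ⊕ J_1(5) ⊕ J_1(5) ⊕ J_1(5)

The characteristic polynomial is
  det(x·I − A) = x^5 - 25*x^4 + 250*x^3 - 1250*x^2 + 3125*x - 3125 = (x - 5)^5

Eigenvalues and multiplicities (the geometric multiplicity of λ is n − rank(A − λI), which equals the number of Jordan blocks for λ):
  λ = 5: algebraic multiplicity = 5, geometric multiplicity = 4

Determining the block sizes for each eigenvalue:
  λ = 5: 4 blocks summing to 5 forces exactly one block of size 2 and the rest size 1 → block sizes [2, 1, 1, 1]

Assembling the blocks gives a Jordan form
J =
  [5, 1, 0, 0, 0]
  [0, 5, 0, 0, 0]
  [0, 0, 5, 0, 0]
  [0, 0, 0, 5, 0]
  [0, 0, 0, 0, 5]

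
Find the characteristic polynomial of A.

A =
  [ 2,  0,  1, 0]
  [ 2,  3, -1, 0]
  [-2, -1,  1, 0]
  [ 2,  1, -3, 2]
x^4 - 8*x^3 + 24*x^2 - 32*x + 16

Expanding det(x·I − A) (e.g. by cofactor expansion or by noting that A is similar to its Jordan form J, which has the same characteristic polynomial as A) gives
  χ_A(x) = x^4 - 8*x^3 + 24*x^2 - 32*x + 16
which factors as (x - 2)^4. The eigenvalues (with algebraic multiplicities) are λ = 2 with multiplicity 4.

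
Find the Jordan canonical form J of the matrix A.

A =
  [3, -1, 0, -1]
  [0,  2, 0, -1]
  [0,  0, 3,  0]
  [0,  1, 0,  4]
J_2(3) ⊕ J_1(3) ⊕ J_1(3)

The characteristic polynomial is
  det(x·I − A) = x^4 - 12*x^3 + 54*x^2 - 108*x + 81 = (x - 3)^4

Eigenvalues and multiplicities (the geometric multiplicity of λ is n − rank(A − λI), which equals the number of Jordan blocks for λ):
  λ = 3: algebraic multiplicity = 4, geometric multiplicity = 3

Determining the block sizes for each eigenvalue:
  λ = 3: 3 blocks summing to 4 forces exactly one block of size 2 and the rest size 1 → block sizes [2, 1, 1]

Assembling the blocks gives a Jordan form
J =
  [3, 1, 0, 0]
  [0, 3, 0, 0]
  [0, 0, 3, 0]
  [0, 0, 0, 3]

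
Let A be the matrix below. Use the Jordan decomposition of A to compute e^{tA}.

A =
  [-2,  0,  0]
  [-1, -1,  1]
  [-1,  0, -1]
e^{tA} =
  [exp(-2*t), 0, 0]
  [-t*exp(-t), exp(-t), t*exp(-t)]
  [-exp(-t) + exp(-2*t), 0, exp(-t)]

Strategy: write A = P · J · P⁻¹ where J is a Jordan canonical form, so e^{tA} = P · e^{tJ} · P⁻¹, and e^{tJ} can be computed block-by-block.

A has Jordan form
J =
  [-2,  0,  0]
  [ 0, -1,  1]
  [ 0,  0, -1]
(up to reordering of blocks).

Per-block formulas:
  For a 1×1 block at λ = -2: exp(t · [-2]) = [e^(-2t)].
  For a 2×2 Jordan block J_2(-1): exp(t · J_2(-1)) = e^(-1t)·(I + t·N), where N is the 2×2 nilpotent shift.

After assembling e^{tJ} and conjugating by P, we get:

e^{tA} =
  [exp(-2*t), 0, 0]
  [-t*exp(-t), exp(-t), t*exp(-t)]
  [-exp(-t) + exp(-2*t), 0, exp(-t)]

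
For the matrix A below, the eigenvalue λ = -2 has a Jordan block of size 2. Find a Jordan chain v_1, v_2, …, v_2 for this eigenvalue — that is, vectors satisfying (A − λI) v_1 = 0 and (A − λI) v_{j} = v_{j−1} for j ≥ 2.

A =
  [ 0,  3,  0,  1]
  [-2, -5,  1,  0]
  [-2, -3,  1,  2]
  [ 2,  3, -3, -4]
A Jordan chain for λ = -2 of length 2:
v_1 = (2, -2, -2, 2)ᵀ
v_2 = (1, 0, 0, 0)ᵀ

Let N = A − (-2)·I. We want v_2 with N^2 v_2 = 0 but N^1 v_2 ≠ 0; then v_{j-1} := N · v_j for j = 2, …, 2.

Pick v_2 = (1, 0, 0, 0)ᵀ.
Then v_1 = N · v_2 = (2, -2, -2, 2)ᵀ.

Sanity check: (A − (-2)·I) v_1 = (0, 0, 0, 0)ᵀ = 0. ✓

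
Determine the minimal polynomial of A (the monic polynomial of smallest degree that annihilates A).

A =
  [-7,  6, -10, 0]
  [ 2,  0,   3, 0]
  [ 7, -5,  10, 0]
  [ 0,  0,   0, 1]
x^3 - 3*x^2 + 3*x - 1

The characteristic polynomial is χ_A(x) = (x - 1)^4, so the eigenvalues are known. The minimal polynomial is
  m_A(x) = Π_λ (x − λ)^{k_λ}
where k_λ is the size of the *largest* Jordan block for λ (equivalently, the smallest k with (A − λI)^k v = 0 for every generalised eigenvector v of λ).

  λ = 1: largest Jordan block has size 3, contributing (x − 1)^3

So m_A(x) = (x - 1)^3 = x^3 - 3*x^2 + 3*x - 1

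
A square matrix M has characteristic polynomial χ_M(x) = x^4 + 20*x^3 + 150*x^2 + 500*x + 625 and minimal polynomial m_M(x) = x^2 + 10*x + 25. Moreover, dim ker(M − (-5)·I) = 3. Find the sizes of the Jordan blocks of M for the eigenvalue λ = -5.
Block sizes for λ = -5: [2, 1, 1]

Step 1 — from the characteristic polynomial, algebraic multiplicity of λ = -5 is 4. From dim ker(M − (-5)·I) = 3, there are exactly 3 Jordan blocks for λ = -5.
Step 2 — from the minimal polynomial, the factor (x + 5)^2 tells us the largest block for λ = -5 has size 2.
Step 3 — with total size 4, 3 blocks, and largest block 2, the block sizes (in nonincreasing order) are [2, 1, 1].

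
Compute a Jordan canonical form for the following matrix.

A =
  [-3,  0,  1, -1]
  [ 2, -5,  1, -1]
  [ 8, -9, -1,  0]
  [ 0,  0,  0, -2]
J_1(-5) ⊕ J_3(-2)

The characteristic polynomial is
  det(x·I − A) = x^4 + 11*x^3 + 42*x^2 + 68*x + 40 = (x + 2)^3*(x + 5)

Eigenvalues and multiplicities (the geometric multiplicity of λ is n − rank(A − λI), which equals the number of Jordan blocks for λ):
  λ = -5: algebraic multiplicity = 1, geometric multiplicity = 1
  λ = -2: algebraic multiplicity = 3, geometric multiplicity = 1

Determining the block sizes for each eigenvalue:
  λ = -5: one block (gm = 1), so the single block has size am = 1 → block sizes [1]
  λ = -2: one block (gm = 1), so the single block has size am = 3 → block sizes [3]

Assembling the blocks gives a Jordan form
J =
  [-5,  0,  0,  0]
  [ 0, -2,  1,  0]
  [ 0,  0, -2,  1]
  [ 0,  0,  0, -2]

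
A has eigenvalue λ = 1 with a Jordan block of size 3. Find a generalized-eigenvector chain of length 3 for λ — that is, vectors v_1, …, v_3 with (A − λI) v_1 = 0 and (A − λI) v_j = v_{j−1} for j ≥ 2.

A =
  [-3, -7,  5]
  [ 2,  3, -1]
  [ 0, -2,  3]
A Jordan chain for λ = 1 of length 3:
v_1 = (2, -4, -4)ᵀ
v_2 = (-4, 2, 0)ᵀ
v_3 = (1, 0, 0)ᵀ

Let N = A − (1)·I. We want v_3 with N^3 v_3 = 0 but N^2 v_3 ≠ 0; then v_{j-1} := N · v_j for j = 3, …, 2.

Pick v_3 = (1, 0, 0)ᵀ.
Then v_2 = N · v_3 = (-4, 2, 0)ᵀ.
Then v_1 = N · v_2 = (2, -4, -4)ᵀ.

Sanity check: (A − (1)·I) v_1 = (0, 0, 0)ᵀ = 0. ✓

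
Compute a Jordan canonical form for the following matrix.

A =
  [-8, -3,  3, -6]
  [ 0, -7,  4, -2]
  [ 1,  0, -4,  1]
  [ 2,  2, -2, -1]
J_3(-5) ⊕ J_1(-5)

The characteristic polynomial is
  det(x·I − A) = x^4 + 20*x^3 + 150*x^2 + 500*x + 625 = (x + 5)^4

Eigenvalues and multiplicities (the geometric multiplicity of λ is n − rank(A − λI), which equals the number of Jordan blocks for λ):
  λ = -5: algebraic multiplicity = 4, geometric multiplicity = 2

Determining the block sizes for each eigenvalue:
  λ = -5: with am = 4 and gm = 2, the partition is not yet determined (e.g. several partitions of 4 into 2 parts exist). Let N = A − (-5)·I. Computing rank(N^1) = 2, rank(N^2) = 1, rank(N^3) = 0; the number of blocks of size ≥ j is rank(N^{j−1}) − rank(N^j), giving [2, 1, 1]. So we have 1 block(s) of size 3, 1 block(s) of size 1 → block sizes [3, 1]

Assembling the blocks gives a Jordan form
J =
  [-5,  1,  0,  0]
  [ 0, -5,  1,  0]
  [ 0,  0, -5,  0]
  [ 0,  0,  0, -5]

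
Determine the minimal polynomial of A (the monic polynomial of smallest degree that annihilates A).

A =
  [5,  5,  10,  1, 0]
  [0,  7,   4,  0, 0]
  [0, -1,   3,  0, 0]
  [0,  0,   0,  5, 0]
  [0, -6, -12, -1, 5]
x^2 - 10*x + 25

The characteristic polynomial is χ_A(x) = (x - 5)^5, so the eigenvalues are known. The minimal polynomial is
  m_A(x) = Π_λ (x − λ)^{k_λ}
where k_λ is the size of the *largest* Jordan block for λ (equivalently, the smallest k with (A − λI)^k v = 0 for every generalised eigenvector v of λ).

  λ = 5: largest Jordan block has size 2, contributing (x − 5)^2

So m_A(x) = (x - 5)^2 = x^2 - 10*x + 25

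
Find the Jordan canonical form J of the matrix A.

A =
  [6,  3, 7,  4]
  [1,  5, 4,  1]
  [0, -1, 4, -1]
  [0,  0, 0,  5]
J_3(5) ⊕ J_1(5)

The characteristic polynomial is
  det(x·I − A) = x^4 - 20*x^3 + 150*x^2 - 500*x + 625 = (x - 5)^4

Eigenvalues and multiplicities (the geometric multiplicity of λ is n − rank(A − λI), which equals the number of Jordan blocks for λ):
  λ = 5: algebraic multiplicity = 4, geometric multiplicity = 2

Determining the block sizes for each eigenvalue:
  λ = 5: with am = 4 and gm = 2, the partition is not yet determined (e.g. several partitions of 4 into 2 parts exist). Let N = A − (5)·I. Computing rank(N^1) = 2, rank(N^2) = 1, rank(N^3) = 0; the number of blocks of size ≥ j is rank(N^{j−1}) − rank(N^j), giving [2, 1, 1]. So we have 1 block(s) of size 3, 1 block(s) of size 1 → block sizes [3, 1]

Assembling the blocks gives a Jordan form
J =
  [5, 1, 0, 0]
  [0, 5, 1, 0]
  [0, 0, 5, 0]
  [0, 0, 0, 5]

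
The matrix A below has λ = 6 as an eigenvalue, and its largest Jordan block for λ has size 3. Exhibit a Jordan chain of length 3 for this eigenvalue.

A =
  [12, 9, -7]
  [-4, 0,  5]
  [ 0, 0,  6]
A Jordan chain for λ = 6 of length 3:
v_1 = (3, -2, 0)ᵀ
v_2 = (-7, 5, 0)ᵀ
v_3 = (0, 0, 1)ᵀ

Let N = A − (6)·I. We want v_3 with N^3 v_3 = 0 but N^2 v_3 ≠ 0; then v_{j-1} := N · v_j for j = 3, …, 2.

Pick v_3 = (0, 0, 1)ᵀ.
Then v_2 = N · v_3 = (-7, 5, 0)ᵀ.
Then v_1 = N · v_2 = (3, -2, 0)ᵀ.

Sanity check: (A − (6)·I) v_1 = (0, 0, 0)ᵀ = 0. ✓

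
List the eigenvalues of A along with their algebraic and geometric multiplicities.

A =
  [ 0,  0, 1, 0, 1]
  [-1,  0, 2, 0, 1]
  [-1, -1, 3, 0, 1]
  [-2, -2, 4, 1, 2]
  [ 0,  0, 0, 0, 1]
λ = 1: alg = 5, geom = 3

Step 1 — factor the characteristic polynomial to read off the algebraic multiplicities:
  χ_A(x) = (x - 1)^5

Step 2 — compute geometric multiplicities via the rank-nullity identity g(λ) = n − rank(A − λI):
  rank(A − (1)·I) = 2, so dim ker(A − (1)·I) = n − 2 = 3

Summary:
  λ = 1: algebraic multiplicity = 5, geometric multiplicity = 3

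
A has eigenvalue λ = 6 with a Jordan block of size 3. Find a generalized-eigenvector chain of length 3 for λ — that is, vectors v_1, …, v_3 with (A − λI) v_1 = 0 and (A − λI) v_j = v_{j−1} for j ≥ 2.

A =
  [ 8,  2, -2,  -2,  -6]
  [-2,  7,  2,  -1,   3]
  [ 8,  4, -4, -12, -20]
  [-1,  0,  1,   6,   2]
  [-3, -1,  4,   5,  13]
A Jordan chain for λ = 6 of length 3:
v_1 = (4, 2, 0, 0, 2)ᵀ
v_2 = (2, -2, 8, -1, -3)ᵀ
v_3 = (1, 0, 0, 0, 0)ᵀ

Let N = A − (6)·I. We want v_3 with N^3 v_3 = 0 but N^2 v_3 ≠ 0; then v_{j-1} := N · v_j for j = 3, …, 2.

Pick v_3 = (1, 0, 0, 0, 0)ᵀ.
Then v_2 = N · v_3 = (2, -2, 8, -1, -3)ᵀ.
Then v_1 = N · v_2 = (4, 2, 0, 0, 2)ᵀ.

Sanity check: (A − (6)·I) v_1 = (0, 0, 0, 0, 0)ᵀ = 0. ✓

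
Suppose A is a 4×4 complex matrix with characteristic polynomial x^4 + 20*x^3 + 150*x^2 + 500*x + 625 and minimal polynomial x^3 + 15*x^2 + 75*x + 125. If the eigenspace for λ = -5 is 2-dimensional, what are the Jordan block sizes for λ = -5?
Block sizes for λ = -5: [3, 1]

Step 1 — from the characteristic polynomial, algebraic multiplicity of λ = -5 is 4. From dim ker(A − (-5)·I) = 2, there are exactly 2 Jordan blocks for λ = -5.
Step 2 — from the minimal polynomial, the factor (x + 5)^3 tells us the largest block for λ = -5 has size 3.
Step 3 — with total size 4, 2 blocks, and largest block 3, the block sizes (in nonincreasing order) are [3, 1].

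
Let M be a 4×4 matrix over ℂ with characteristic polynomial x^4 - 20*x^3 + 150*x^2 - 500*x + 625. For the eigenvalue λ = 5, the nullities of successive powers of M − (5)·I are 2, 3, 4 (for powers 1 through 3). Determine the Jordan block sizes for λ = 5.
Block sizes for λ = 5: [3, 1]

From the dimensions of kernels of powers, the number of Jordan blocks of size at least j is d_j − d_{j−1} where d_j = dim ker(N^j) (with d_0 = 0). Computing the differences gives [2, 1, 1].
The number of blocks of size exactly k is (#blocks of size ≥ k) − (#blocks of size ≥ k + 1), so the partition is: 1 block(s) of size 1, 1 block(s) of size 3.
In nonincreasing order the block sizes are [3, 1].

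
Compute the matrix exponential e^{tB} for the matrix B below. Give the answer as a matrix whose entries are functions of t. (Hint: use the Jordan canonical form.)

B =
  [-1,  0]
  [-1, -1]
e^{tB} =
  [exp(-t), 0]
  [-t*exp(-t), exp(-t)]

Strategy: write B = P · J · P⁻¹ where J is a Jordan canonical form, so e^{tB} = P · e^{tJ} · P⁻¹, and e^{tJ} can be computed block-by-block.

B has Jordan form
J =
  [-1,  1]
  [ 0, -1]
(up to reordering of blocks).

Per-block formulas:
  For a 2×2 Jordan block J_2(-1): exp(t · J_2(-1)) = e^(-1t)·(I + t·N), where N is the 2×2 nilpotent shift.

After assembling e^{tJ} and conjugating by P, we get:

e^{tB} =
  [exp(-t), 0]
  [-t*exp(-t), exp(-t)]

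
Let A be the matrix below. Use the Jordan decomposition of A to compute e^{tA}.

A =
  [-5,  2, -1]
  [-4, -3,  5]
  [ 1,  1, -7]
e^{tA} =
  [-9*t^2*exp(-5*t)/2 + exp(-5*t), 3*t^2*exp(-5*t)/2 + 2*t*exp(-5*t), 6*t^2*exp(-5*t) - t*exp(-5*t)]
  [-3*t^2*exp(-5*t)/2 - 4*t*exp(-5*t), t^2*exp(-5*t)/2 + 2*t*exp(-5*t) + exp(-5*t), 2*t^2*exp(-5*t) + 5*t*exp(-5*t)]
  [-3*t^2*exp(-5*t) + t*exp(-5*t), t^2*exp(-5*t) + t*exp(-5*t), 4*t^2*exp(-5*t) - 2*t*exp(-5*t) + exp(-5*t)]

Strategy: write A = P · J · P⁻¹ where J is a Jordan canonical form, so e^{tA} = P · e^{tJ} · P⁻¹, and e^{tJ} can be computed block-by-block.

A has Jordan form
J =
  [-5,  1,  0]
  [ 0, -5,  1]
  [ 0,  0, -5]
(up to reordering of blocks).

Per-block formulas:
  For a 3×3 Jordan block J_3(-5): exp(t · J_3(-5)) = e^(-5t)·(I + t·N + (t^2/2)·N^2), where N is the 3×3 nilpotent shift.

After assembling e^{tJ} and conjugating by P, we get:

e^{tA} =
  [-9*t^2*exp(-5*t)/2 + exp(-5*t), 3*t^2*exp(-5*t)/2 + 2*t*exp(-5*t), 6*t^2*exp(-5*t) - t*exp(-5*t)]
  [-3*t^2*exp(-5*t)/2 - 4*t*exp(-5*t), t^2*exp(-5*t)/2 + 2*t*exp(-5*t) + exp(-5*t), 2*t^2*exp(-5*t) + 5*t*exp(-5*t)]
  [-3*t^2*exp(-5*t) + t*exp(-5*t), t^2*exp(-5*t) + t*exp(-5*t), 4*t^2*exp(-5*t) - 2*t*exp(-5*t) + exp(-5*t)]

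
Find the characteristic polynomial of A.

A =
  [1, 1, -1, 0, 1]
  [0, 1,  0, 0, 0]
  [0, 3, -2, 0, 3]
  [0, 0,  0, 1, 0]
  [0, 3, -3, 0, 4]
x^5 - 5*x^4 + 10*x^3 - 10*x^2 + 5*x - 1

Expanding det(x·I − A) (e.g. by cofactor expansion or by noting that A is similar to its Jordan form J, which has the same characteristic polynomial as A) gives
  χ_A(x) = x^5 - 5*x^4 + 10*x^3 - 10*x^2 + 5*x - 1
which factors as (x - 1)^5. The eigenvalues (with algebraic multiplicities) are λ = 1 with multiplicity 5.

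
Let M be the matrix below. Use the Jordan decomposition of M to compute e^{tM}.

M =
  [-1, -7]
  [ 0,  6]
e^{tM} =
  [exp(-t), -exp(6*t) + exp(-t)]
  [0, exp(6*t)]

Strategy: write M = P · J · P⁻¹ where J is a Jordan canonical form, so e^{tM} = P · e^{tJ} · P⁻¹, and e^{tJ} can be computed block-by-block.

M has Jordan form
J =
  [-1, 0]
  [ 0, 6]
(up to reordering of blocks).

Per-block formulas:
  For a 1×1 block at λ = -1: exp(t · [-1]) = [e^(-1t)].
  For a 1×1 block at λ = 6: exp(t · [6]) = [e^(6t)].

After assembling e^{tJ} and conjugating by P, we get:

e^{tM} =
  [exp(-t), -exp(6*t) + exp(-t)]
  [0, exp(6*t)]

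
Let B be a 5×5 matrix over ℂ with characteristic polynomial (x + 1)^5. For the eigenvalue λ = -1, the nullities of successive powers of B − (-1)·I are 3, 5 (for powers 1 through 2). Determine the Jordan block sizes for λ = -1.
Block sizes for λ = -1: [2, 2, 1]

From the dimensions of kernels of powers, the number of Jordan blocks of size at least j is d_j − d_{j−1} where d_j = dim ker(N^j) (with d_0 = 0). Computing the differences gives [3, 2].
The number of blocks of size exactly k is (#blocks of size ≥ k) − (#blocks of size ≥ k + 1), so the partition is: 1 block(s) of size 1, 2 block(s) of size 2.
In nonincreasing order the block sizes are [2, 2, 1].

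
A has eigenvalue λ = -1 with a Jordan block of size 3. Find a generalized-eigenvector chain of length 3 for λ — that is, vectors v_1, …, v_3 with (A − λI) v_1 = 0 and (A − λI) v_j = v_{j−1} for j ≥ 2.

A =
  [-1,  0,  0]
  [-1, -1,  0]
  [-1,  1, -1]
A Jordan chain for λ = -1 of length 3:
v_1 = (0, 0, -1)ᵀ
v_2 = (0, -1, -1)ᵀ
v_3 = (1, 0, 0)ᵀ

Let N = A − (-1)·I. We want v_3 with N^3 v_3 = 0 but N^2 v_3 ≠ 0; then v_{j-1} := N · v_j for j = 3, …, 2.

Pick v_3 = (1, 0, 0)ᵀ.
Then v_2 = N · v_3 = (0, -1, -1)ᵀ.
Then v_1 = N · v_2 = (0, 0, -1)ᵀ.

Sanity check: (A − (-1)·I) v_1 = (0, 0, 0)ᵀ = 0. ✓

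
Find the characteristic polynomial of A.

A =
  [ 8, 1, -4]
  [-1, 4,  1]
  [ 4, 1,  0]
x^3 - 12*x^2 + 48*x - 64

Expanding det(x·I − A) (e.g. by cofactor expansion or by noting that A is similar to its Jordan form J, which has the same characteristic polynomial as A) gives
  χ_A(x) = x^3 - 12*x^2 + 48*x - 64
which factors as (x - 4)^3. The eigenvalues (with algebraic multiplicities) are λ = 4 with multiplicity 3.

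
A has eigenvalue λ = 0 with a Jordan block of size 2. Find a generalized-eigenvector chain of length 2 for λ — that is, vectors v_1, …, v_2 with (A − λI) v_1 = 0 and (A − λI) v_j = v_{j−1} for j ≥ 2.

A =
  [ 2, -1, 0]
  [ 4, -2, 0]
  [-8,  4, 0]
A Jordan chain for λ = 0 of length 2:
v_1 = (2, 4, -8)ᵀ
v_2 = (1, 0, 0)ᵀ

Let N = A − (0)·I. We want v_2 with N^2 v_2 = 0 but N^1 v_2 ≠ 0; then v_{j-1} := N · v_j for j = 2, …, 2.

Pick v_2 = (1, 0, 0)ᵀ.
Then v_1 = N · v_2 = (2, 4, -8)ᵀ.

Sanity check: (A − (0)·I) v_1 = (0, 0, 0)ᵀ = 0. ✓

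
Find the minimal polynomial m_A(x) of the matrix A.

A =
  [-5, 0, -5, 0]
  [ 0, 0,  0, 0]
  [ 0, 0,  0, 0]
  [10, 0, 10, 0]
x^2 + 5*x

The characteristic polynomial is χ_A(x) = x^3*(x + 5), so the eigenvalues are known. The minimal polynomial is
  m_A(x) = Π_λ (x − λ)^{k_λ}
where k_λ is the size of the *largest* Jordan block for λ (equivalently, the smallest k with (A − λI)^k v = 0 for every generalised eigenvector v of λ).

  λ = -5: largest Jordan block has size 1, contributing (x + 5)
  λ = 0: largest Jordan block has size 1, contributing (x − 0)

So m_A(x) = x*(x + 5) = x^2 + 5*x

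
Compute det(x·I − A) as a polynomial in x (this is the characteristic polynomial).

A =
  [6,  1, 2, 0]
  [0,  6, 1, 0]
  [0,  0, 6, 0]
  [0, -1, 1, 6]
x^4 - 24*x^3 + 216*x^2 - 864*x + 1296

Expanding det(x·I − A) (e.g. by cofactor expansion or by noting that A is similar to its Jordan form J, which has the same characteristic polynomial as A) gives
  χ_A(x) = x^4 - 24*x^3 + 216*x^2 - 864*x + 1296
which factors as (x - 6)^4. The eigenvalues (with algebraic multiplicities) are λ = 6 with multiplicity 4.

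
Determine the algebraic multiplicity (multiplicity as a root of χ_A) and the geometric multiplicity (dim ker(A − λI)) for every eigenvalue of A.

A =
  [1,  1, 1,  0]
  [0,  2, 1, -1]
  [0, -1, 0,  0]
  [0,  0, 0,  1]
λ = 1: alg = 4, geom = 2

Step 1 — factor the characteristic polynomial to read off the algebraic multiplicities:
  χ_A(x) = (x - 1)^4

Step 2 — compute geometric multiplicities via the rank-nullity identity g(λ) = n − rank(A − λI):
  rank(A − (1)·I) = 2, so dim ker(A − (1)·I) = n − 2 = 2

Summary:
  λ = 1: algebraic multiplicity = 4, geometric multiplicity = 2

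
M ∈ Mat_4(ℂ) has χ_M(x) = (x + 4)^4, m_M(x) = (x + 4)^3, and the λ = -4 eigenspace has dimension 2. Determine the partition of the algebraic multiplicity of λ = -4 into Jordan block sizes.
Block sizes for λ = -4: [3, 1]

Step 1 — from the characteristic polynomial, algebraic multiplicity of λ = -4 is 4. From dim ker(M − (-4)·I) = 2, there are exactly 2 Jordan blocks for λ = -4.
Step 2 — from the minimal polynomial, the factor (x + 4)^3 tells us the largest block for λ = -4 has size 3.
Step 3 — with total size 4, 2 blocks, and largest block 3, the block sizes (in nonincreasing order) are [3, 1].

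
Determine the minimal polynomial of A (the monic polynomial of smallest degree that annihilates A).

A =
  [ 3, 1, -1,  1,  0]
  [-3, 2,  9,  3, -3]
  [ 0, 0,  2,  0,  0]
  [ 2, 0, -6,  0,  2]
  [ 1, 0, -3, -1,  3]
x^3 - 6*x^2 + 12*x - 8

The characteristic polynomial is χ_A(x) = (x - 2)^5, so the eigenvalues are known. The minimal polynomial is
  m_A(x) = Π_λ (x − λ)^{k_λ}
where k_λ is the size of the *largest* Jordan block for λ (equivalently, the smallest k with (A − λI)^k v = 0 for every generalised eigenvector v of λ).

  λ = 2: largest Jordan block has size 3, contributing (x − 2)^3

So m_A(x) = (x - 2)^3 = x^3 - 6*x^2 + 12*x - 8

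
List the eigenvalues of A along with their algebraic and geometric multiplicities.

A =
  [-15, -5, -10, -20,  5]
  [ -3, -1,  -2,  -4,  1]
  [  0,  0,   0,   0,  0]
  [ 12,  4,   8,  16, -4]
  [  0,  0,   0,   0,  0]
λ = 0: alg = 5, geom = 4

Step 1 — factor the characteristic polynomial to read off the algebraic multiplicities:
  χ_A(x) = x^5

Step 2 — compute geometric multiplicities via the rank-nullity identity g(λ) = n − rank(A − λI):
  rank(A − (0)·I) = 1, so dim ker(A − (0)·I) = n − 1 = 4

Summary:
  λ = 0: algebraic multiplicity = 5, geometric multiplicity = 4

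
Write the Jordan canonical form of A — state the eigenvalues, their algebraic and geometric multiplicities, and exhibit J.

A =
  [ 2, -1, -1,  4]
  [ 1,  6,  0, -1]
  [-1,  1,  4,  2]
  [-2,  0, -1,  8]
J_3(5) ⊕ J_1(5)

The characteristic polynomial is
  det(x·I − A) = x^4 - 20*x^3 + 150*x^2 - 500*x + 625 = (x - 5)^4

Eigenvalues and multiplicities (the geometric multiplicity of λ is n − rank(A − λI), which equals the number of Jordan blocks for λ):
  λ = 5: algebraic multiplicity = 4, geometric multiplicity = 2

Determining the block sizes for each eigenvalue:
  λ = 5: with am = 4 and gm = 2, the partition is not yet determined (e.g. several partitions of 4 into 2 parts exist). Let N = A − (5)·I. Computing rank(N^1) = 2, rank(N^2) = 1, rank(N^3) = 0; the number of blocks of size ≥ j is rank(N^{j−1}) − rank(N^j), giving [2, 1, 1]. So we have 1 block(s) of size 3, 1 block(s) of size 1 → block sizes [3, 1]

Assembling the blocks gives a Jordan form
J =
  [5, 1, 0, 0]
  [0, 5, 1, 0]
  [0, 0, 5, 0]
  [0, 0, 0, 5]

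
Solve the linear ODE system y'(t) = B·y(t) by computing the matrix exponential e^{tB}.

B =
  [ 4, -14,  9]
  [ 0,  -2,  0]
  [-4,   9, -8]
e^{tB} =
  [6*t*exp(-2*t) + exp(-2*t), -3*t^2*exp(-2*t)/2 - 14*t*exp(-2*t), 9*t*exp(-2*t)]
  [0, exp(-2*t), 0]
  [-4*t*exp(-2*t), t^2*exp(-2*t) + 9*t*exp(-2*t), -6*t*exp(-2*t) + exp(-2*t)]

Strategy: write B = P · J · P⁻¹ where J is a Jordan canonical form, so e^{tB} = P · e^{tJ} · P⁻¹, and e^{tJ} can be computed block-by-block.

B has Jordan form
J =
  [-2,  1,  0]
  [ 0, -2,  1]
  [ 0,  0, -2]
(up to reordering of blocks).

Per-block formulas:
  For a 3×3 Jordan block J_3(-2): exp(t · J_3(-2)) = e^(-2t)·(I + t·N + (t^2/2)·N^2), where N is the 3×3 nilpotent shift.

After assembling e^{tJ} and conjugating by P, we get:

e^{tB} =
  [6*t*exp(-2*t) + exp(-2*t), -3*t^2*exp(-2*t)/2 - 14*t*exp(-2*t), 9*t*exp(-2*t)]
  [0, exp(-2*t), 0]
  [-4*t*exp(-2*t), t^2*exp(-2*t) + 9*t*exp(-2*t), -6*t*exp(-2*t) + exp(-2*t)]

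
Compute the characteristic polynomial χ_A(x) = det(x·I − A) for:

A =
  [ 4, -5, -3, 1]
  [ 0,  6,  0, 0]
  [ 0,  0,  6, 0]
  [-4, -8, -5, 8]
x^4 - 24*x^3 + 216*x^2 - 864*x + 1296

Expanding det(x·I − A) (e.g. by cofactor expansion or by noting that A is similar to its Jordan form J, which has the same characteristic polynomial as A) gives
  χ_A(x) = x^4 - 24*x^3 + 216*x^2 - 864*x + 1296
which factors as (x - 6)^4. The eigenvalues (with algebraic multiplicities) are λ = 6 with multiplicity 4.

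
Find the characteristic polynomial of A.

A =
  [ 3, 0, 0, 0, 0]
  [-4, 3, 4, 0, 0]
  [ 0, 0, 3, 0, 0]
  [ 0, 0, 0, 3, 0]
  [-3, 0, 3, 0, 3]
x^5 - 15*x^4 + 90*x^3 - 270*x^2 + 405*x - 243

Expanding det(x·I − A) (e.g. by cofactor expansion or by noting that A is similar to its Jordan form J, which has the same characteristic polynomial as A) gives
  χ_A(x) = x^5 - 15*x^4 + 90*x^3 - 270*x^2 + 405*x - 243
which factors as (x - 3)^5. The eigenvalues (with algebraic multiplicities) are λ = 3 with multiplicity 5.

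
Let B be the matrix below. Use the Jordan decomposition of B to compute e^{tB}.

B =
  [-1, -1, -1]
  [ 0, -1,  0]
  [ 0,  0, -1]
e^{tB} =
  [exp(-t), -t*exp(-t), -t*exp(-t)]
  [0, exp(-t), 0]
  [0, 0, exp(-t)]

Strategy: write B = P · J · P⁻¹ where J is a Jordan canonical form, so e^{tB} = P · e^{tJ} · P⁻¹, and e^{tJ} can be computed block-by-block.

B has Jordan form
J =
  [-1,  1,  0]
  [ 0, -1,  0]
  [ 0,  0, -1]
(up to reordering of blocks).

Per-block formulas:
  For a 2×2 Jordan block J_2(-1): exp(t · J_2(-1)) = e^(-1t)·(I + t·N), where N is the 2×2 nilpotent shift.
  For a 1×1 block at λ = -1: exp(t · [-1]) = [e^(-1t)].

After assembling e^{tJ} and conjugating by P, we get:

e^{tB} =
  [exp(-t), -t*exp(-t), -t*exp(-t)]
  [0, exp(-t), 0]
  [0, 0, exp(-t)]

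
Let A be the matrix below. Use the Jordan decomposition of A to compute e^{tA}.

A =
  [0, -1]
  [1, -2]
e^{tA} =
  [t*exp(-t) + exp(-t), -t*exp(-t)]
  [t*exp(-t), -t*exp(-t) + exp(-t)]

Strategy: write A = P · J · P⁻¹ where J is a Jordan canonical form, so e^{tA} = P · e^{tJ} · P⁻¹, and e^{tJ} can be computed block-by-block.

A has Jordan form
J =
  [-1,  1]
  [ 0, -1]
(up to reordering of blocks).

Per-block formulas:
  For a 2×2 Jordan block J_2(-1): exp(t · J_2(-1)) = e^(-1t)·(I + t·N), where N is the 2×2 nilpotent shift.

After assembling e^{tJ} and conjugating by P, we get:

e^{tA} =
  [t*exp(-t) + exp(-t), -t*exp(-t)]
  [t*exp(-t), -t*exp(-t) + exp(-t)]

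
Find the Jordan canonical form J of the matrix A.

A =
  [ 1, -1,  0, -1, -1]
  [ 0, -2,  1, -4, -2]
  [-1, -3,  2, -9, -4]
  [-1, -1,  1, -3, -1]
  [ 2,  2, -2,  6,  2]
J_3(0) ⊕ J_2(0)

The characteristic polynomial is
  det(x·I − A) = x^5

Eigenvalues and multiplicities (the geometric multiplicity of λ is n − rank(A − λI), which equals the number of Jordan blocks for λ):
  λ = 0: algebraic multiplicity = 5, geometric multiplicity = 2

Determining the block sizes for each eigenvalue:
  λ = 0: with am = 5 and gm = 2, the partition is not yet determined (e.g. several partitions of 5 into 2 parts exist). Let N = A − (0)·I. Computing rank(N^1) = 3, rank(N^2) = 1, rank(N^3) = 0; the number of blocks of size ≥ j is rank(N^{j−1}) − rank(N^j), giving [2, 2, 1]. So we have 1 block(s) of size 3, 1 block(s) of size 2 → block sizes [3, 2]

Assembling the blocks gives a Jordan form
J =
  [0, 1, 0, 0, 0]
  [0, 0, 1, 0, 0]
  [0, 0, 0, 0, 0]
  [0, 0, 0, 0, 1]
  [0, 0, 0, 0, 0]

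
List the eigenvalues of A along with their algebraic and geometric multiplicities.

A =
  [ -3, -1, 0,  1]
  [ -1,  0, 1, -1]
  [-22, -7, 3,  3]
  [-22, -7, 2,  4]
λ = 1: alg = 4, geom = 2

Step 1 — factor the characteristic polynomial to read off the algebraic multiplicities:
  χ_A(x) = (x - 1)^4

Step 2 — compute geometric multiplicities via the rank-nullity identity g(λ) = n − rank(A − λI):
  rank(A − (1)·I) = 2, so dim ker(A − (1)·I) = n − 2 = 2

Summary:
  λ = 1: algebraic multiplicity = 4, geometric multiplicity = 2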